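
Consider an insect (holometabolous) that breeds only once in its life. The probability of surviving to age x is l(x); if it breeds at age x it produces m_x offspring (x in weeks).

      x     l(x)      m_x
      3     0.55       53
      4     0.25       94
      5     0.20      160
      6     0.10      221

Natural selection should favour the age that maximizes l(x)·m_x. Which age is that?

Expected offspring if breeding at age x = l(x) × m_x:
  age 3: 0.55 × 53 = 29.150
  age 4: 0.25 × 94 = 23.500
  age 5: 0.20 × 160 = 32.000
  age 6: 0.10 × 221 = 22.100
Maximum at age 5 (32.000).

5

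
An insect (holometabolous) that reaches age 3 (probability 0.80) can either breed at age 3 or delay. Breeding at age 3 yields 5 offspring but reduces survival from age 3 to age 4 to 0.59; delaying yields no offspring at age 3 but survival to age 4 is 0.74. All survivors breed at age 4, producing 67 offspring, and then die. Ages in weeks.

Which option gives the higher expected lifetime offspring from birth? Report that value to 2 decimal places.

39.66

breed at age 3: R₀ = 0.80 × (5 + 0.59 × 67) = 0.80 × 44.5300 = 35.6240
delay to age 4: R₀ = 0.80 × (0.74 × 67) = 0.80 × 49.5800 = 39.6640
Higher: delay to age 4 (39.6640).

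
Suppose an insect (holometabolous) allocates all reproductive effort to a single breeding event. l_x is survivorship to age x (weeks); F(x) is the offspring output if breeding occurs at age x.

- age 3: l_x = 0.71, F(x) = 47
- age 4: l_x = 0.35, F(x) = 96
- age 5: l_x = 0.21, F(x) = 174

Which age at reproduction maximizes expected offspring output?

Expected offspring if breeding at age x = l_x × F(x):
  age 3: 0.71 × 47 = 33.370
  age 4: 0.35 × 96 = 33.600
  age 5: 0.21 × 174 = 36.540
Maximum at age 5 (36.540).

5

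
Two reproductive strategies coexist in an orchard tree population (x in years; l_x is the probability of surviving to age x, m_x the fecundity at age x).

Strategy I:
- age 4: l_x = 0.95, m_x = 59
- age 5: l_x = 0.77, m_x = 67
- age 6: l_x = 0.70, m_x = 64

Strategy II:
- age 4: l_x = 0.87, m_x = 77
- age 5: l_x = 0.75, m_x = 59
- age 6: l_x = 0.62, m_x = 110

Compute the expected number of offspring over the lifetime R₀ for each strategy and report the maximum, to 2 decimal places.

Strategy I: R₀ = 0.95×59 + 0.77×67 + 0.70×64 = 152.4400
Strategy II: R₀ = 0.87×77 + 0.75×59 + 0.62×110 = 179.4400
Highest R₀: strategy II with 179.4400.

179.44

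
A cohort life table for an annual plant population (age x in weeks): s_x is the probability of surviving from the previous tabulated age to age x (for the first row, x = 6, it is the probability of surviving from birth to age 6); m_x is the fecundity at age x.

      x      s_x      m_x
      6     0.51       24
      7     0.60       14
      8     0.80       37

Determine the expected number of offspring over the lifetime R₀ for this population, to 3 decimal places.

25.582

Survivorship from birth: l_x = s_6·s_7·…·s_x.
  l_6 = 0.51000
  l_7 = 0.30600
  l_8 = 0.24480
R₀ = Σ l_x m_x:
  age 6: 0.51000 × 24 = 12.2400
  age 7: 0.30600 × 14 = 4.2840
  age 8: 0.24480 × 37 = 9.0576
R₀ = 12.2400 + 4.2840 + 9.0576 = 25.5816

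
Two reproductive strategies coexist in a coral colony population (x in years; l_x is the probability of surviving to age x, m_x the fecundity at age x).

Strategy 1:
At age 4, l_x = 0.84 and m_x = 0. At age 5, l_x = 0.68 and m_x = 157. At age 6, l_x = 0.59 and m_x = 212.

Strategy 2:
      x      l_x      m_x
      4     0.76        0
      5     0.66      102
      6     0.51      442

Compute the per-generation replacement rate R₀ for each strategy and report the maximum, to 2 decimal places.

292.74

Strategy 1: R₀ = 0.84×0 + 0.68×157 + 0.59×212 = 231.8400
Strategy 2: R₀ = 0.76×0 + 0.66×102 + 0.51×442 = 292.7400
Highest R₀: strategy 2 with 292.7400.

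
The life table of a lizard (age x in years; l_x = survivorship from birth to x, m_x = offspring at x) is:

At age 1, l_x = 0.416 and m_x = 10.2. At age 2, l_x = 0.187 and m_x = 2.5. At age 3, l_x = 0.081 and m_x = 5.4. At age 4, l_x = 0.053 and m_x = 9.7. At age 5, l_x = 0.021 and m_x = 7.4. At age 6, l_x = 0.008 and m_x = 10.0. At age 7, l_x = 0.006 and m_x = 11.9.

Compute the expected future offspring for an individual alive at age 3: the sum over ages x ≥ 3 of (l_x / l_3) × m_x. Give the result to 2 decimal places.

15.53

l_3 = 0.081. Conditional survival from age 3 to x is l_x / l_3.
  x=3: (0.081/0.081) × 5.4 = 5.4000
  x=4: (0.053/0.081) × 9.7 = 6.3469
  x=5: (0.021/0.081) × 7.4 = 1.9185
  x=6: (0.008/0.081) × 10.0 = 0.9877
  x=7: (0.006/0.081) × 11.9 = 0.8815
Sum = 5.4000 + 6.3469 + 1.9185 + 0.9877 + 0.8815 = 15.5346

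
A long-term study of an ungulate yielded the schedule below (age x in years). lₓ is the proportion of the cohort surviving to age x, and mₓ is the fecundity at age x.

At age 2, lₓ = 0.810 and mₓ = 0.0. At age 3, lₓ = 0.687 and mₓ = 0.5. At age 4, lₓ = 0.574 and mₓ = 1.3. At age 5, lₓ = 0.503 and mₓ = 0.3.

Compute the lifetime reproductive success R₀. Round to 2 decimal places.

1.24

R₀ = Σ lₓ mₓ:
  age 2: 0.810 × 0.0 = 0.0000
  age 3: 0.687 × 0.5 = 0.3435
  age 4: 0.574 × 1.3 = 0.7462
  age 5: 0.503 × 0.3 = 0.1509
R₀ = 0.0000 + 0.3435 + 0.7462 + 0.1509 = 1.2406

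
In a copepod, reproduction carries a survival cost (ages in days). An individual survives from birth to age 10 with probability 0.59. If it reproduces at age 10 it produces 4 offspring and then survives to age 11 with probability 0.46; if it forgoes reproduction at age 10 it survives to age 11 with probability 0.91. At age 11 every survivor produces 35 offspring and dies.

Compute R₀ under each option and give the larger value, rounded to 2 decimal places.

breed at age 10: R₀ = 0.59 × (4 + 0.46 × 35) = 0.59 × 20.1000 = 11.8590
delay to age 11: R₀ = 0.59 × (0.91 × 35) = 0.59 × 31.8500 = 18.7915
Higher: delay to age 11 (18.7915).

18.79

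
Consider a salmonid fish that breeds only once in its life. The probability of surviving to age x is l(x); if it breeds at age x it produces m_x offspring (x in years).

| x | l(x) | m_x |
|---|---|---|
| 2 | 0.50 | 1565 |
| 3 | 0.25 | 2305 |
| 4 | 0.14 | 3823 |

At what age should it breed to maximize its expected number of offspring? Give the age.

Expected offspring if breeding at age x = l(x) × m_x:
  age 2: 0.50 × 1565 = 782.500
  age 3: 0.25 × 2305 = 576.250
  age 4: 0.14 × 3823 = 535.220
Maximum at age 2 (782.500).

2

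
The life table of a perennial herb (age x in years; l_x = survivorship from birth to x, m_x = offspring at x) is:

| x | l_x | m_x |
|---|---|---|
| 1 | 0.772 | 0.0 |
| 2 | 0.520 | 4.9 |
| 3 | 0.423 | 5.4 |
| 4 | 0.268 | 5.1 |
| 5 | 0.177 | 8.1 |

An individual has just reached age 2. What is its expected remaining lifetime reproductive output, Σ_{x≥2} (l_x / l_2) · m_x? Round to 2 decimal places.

14.68

l_2 = 0.520. Conditional survival from age 2 to x is l_x / l_2.
  x=2: (0.520/0.520) × 4.9 = 4.9000
  x=3: (0.423/0.520) × 5.4 = 4.3927
  x=4: (0.268/0.520) × 5.1 = 2.6285
  x=5: (0.177/0.520) × 8.1 = 2.7571
Sum = 4.9000 + 4.3927 + 2.6285 + 2.7571 = 14.6783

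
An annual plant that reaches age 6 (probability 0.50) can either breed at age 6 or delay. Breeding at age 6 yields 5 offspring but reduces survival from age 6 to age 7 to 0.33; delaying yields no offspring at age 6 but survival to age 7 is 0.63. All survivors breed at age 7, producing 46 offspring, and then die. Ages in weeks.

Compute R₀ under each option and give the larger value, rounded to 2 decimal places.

breed at age 6: R₀ = 0.50 × (5 + 0.33 × 46) = 0.50 × 20.1800 = 10.0900
delay to age 7: R₀ = 0.50 × (0.63 × 46) = 0.50 × 28.9800 = 14.4900
Higher: delay to age 7 (14.4900).

14.49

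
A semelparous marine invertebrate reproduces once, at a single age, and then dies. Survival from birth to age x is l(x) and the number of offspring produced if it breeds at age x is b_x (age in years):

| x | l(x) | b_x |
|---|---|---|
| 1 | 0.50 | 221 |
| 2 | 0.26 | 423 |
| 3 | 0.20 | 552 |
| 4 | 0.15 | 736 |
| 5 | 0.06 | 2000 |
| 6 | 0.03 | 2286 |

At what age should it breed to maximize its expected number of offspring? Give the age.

5

Expected offspring if breeding at age x = l(x) × b_x:
  age 1: 0.50 × 221 = 110.500
  age 2: 0.26 × 423 = 109.980
  age 3: 0.20 × 552 = 110.400
  age 4: 0.15 × 736 = 110.400
  age 5: 0.06 × 2000 = 120.000
  age 6: 0.03 × 2286 = 68.580
Maximum at age 5 (120.000).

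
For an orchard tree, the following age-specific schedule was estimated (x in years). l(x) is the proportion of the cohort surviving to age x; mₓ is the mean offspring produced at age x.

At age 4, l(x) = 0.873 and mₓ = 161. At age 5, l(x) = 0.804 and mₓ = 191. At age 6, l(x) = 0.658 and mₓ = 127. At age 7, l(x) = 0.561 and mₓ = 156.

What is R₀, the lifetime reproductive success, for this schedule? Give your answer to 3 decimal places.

465.199

R₀ = Σ l(x) mₓ:
  age 4: 0.873 × 161 = 140.5530
  age 5: 0.804 × 191 = 153.5640
  age 6: 0.658 × 127 = 83.5660
  age 7: 0.561 × 156 = 87.5160
R₀ = 140.5530 + 153.5640 + 83.5660 + 87.5160 = 465.1990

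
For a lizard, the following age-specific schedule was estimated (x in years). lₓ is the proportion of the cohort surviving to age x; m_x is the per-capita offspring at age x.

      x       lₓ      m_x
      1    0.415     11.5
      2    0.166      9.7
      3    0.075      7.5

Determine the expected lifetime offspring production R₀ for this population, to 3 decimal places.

6.945

R₀ = Σ lₓ m_x:
  age 1: 0.415 × 11.5 = 4.7725
  age 2: 0.166 × 9.7 = 1.6102
  age 3: 0.075 × 7.5 = 0.5625
R₀ = 4.7725 + 1.6102 + 0.5625 = 6.9452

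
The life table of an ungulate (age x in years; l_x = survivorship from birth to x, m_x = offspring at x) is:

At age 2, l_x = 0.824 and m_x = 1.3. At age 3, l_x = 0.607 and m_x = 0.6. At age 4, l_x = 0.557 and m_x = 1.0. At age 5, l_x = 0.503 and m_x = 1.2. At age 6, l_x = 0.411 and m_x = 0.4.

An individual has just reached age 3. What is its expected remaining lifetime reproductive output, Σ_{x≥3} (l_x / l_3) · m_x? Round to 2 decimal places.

l_3 = 0.607. Conditional survival from age 3 to x is l_x / l_3.
  x=3: (0.607/0.607) × 0.6 = 0.6000
  x=4: (0.557/0.607) × 1.0 = 0.9176
  x=5: (0.503/0.607) × 1.2 = 0.9944
  x=6: (0.411/0.607) × 0.4 = 0.2708
Sum = 0.6000 + 0.9176 + 0.9944 + 0.2708 = 2.7829

2.78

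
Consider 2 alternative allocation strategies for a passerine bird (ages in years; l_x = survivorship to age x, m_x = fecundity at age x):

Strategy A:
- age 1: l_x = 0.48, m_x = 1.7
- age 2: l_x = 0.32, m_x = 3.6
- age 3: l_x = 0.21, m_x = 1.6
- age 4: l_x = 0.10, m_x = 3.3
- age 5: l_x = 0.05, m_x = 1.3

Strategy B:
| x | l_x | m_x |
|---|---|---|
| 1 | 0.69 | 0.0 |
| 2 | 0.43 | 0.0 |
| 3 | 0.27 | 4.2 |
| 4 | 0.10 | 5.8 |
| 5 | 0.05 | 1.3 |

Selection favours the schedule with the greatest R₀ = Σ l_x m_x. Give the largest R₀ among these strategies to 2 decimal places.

2.70

Strategy A: R₀ = 0.48×1.7 + 0.32×3.6 + 0.21×1.6 + 0.10×3.3 + 0.05×1.3 = 2.6990
Strategy B: R₀ = 0.69×0.0 + 0.43×0.0 + 0.27×4.2 + 0.10×5.8 + 0.05×1.3 = 1.7790
Highest R₀: strategy A with 2.6990.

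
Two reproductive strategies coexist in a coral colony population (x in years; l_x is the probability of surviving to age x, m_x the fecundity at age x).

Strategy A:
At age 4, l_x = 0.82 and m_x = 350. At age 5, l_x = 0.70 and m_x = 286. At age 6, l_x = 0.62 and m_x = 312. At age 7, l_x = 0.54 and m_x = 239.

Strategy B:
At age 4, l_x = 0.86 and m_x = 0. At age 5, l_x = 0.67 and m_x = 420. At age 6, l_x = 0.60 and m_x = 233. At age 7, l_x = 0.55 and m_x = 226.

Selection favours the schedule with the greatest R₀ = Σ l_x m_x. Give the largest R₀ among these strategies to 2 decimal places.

Strategy A: R₀ = 0.82×350 + 0.70×286 + 0.62×312 + 0.54×239 = 809.7000
Strategy B: R₀ = 0.86×0 + 0.67×420 + 0.60×233 + 0.55×226 = 545.5000
Highest R₀: strategy A with 809.7000.

809.70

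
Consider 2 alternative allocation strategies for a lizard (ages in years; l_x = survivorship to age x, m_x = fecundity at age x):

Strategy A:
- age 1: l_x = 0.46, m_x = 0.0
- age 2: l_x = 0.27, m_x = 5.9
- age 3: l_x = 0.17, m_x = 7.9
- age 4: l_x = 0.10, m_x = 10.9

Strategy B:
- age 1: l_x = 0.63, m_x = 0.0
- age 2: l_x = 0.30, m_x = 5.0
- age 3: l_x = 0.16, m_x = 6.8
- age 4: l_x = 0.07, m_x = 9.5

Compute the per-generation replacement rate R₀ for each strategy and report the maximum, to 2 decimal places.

Strategy A: R₀ = 0.46×0.0 + 0.27×5.9 + 0.17×7.9 + 0.10×10.9 = 4.0260
Strategy B: R₀ = 0.63×0.0 + 0.30×5.0 + 0.16×6.8 + 0.07×9.5 = 3.2530
Highest R₀: strategy A with 4.0260.

4.03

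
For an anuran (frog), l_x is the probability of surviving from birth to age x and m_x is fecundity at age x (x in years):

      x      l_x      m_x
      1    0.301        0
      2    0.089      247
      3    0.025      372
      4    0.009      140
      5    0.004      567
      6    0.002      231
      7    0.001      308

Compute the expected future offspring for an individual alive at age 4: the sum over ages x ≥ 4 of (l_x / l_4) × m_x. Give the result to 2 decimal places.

477.56

l_4 = 0.009. Conditional survival from age 4 to x is l_x / l_4.
  x=4: (0.009/0.009) × 140 = 140.0000
  x=5: (0.004/0.009) × 567 = 252.0000
  x=6: (0.002/0.009) × 231 = 51.3333
  x=7: (0.001/0.009) × 308 = 34.2222
Sum = 140.0000 + 252.0000 + 51.3333 + 34.2222 = 477.5556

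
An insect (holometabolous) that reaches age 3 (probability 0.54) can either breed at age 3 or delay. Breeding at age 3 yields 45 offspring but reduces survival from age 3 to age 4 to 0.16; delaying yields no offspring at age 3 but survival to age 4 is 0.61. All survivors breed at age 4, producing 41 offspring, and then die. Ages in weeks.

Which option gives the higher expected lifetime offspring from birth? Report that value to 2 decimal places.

27.84

breed at age 3: R₀ = 0.54 × (45 + 0.16 × 41) = 0.54 × 51.5600 = 27.8424
delay to age 4: R₀ = 0.54 × (0.61 × 41) = 0.54 × 25.0100 = 13.5054
Higher: breed at age 3 (27.8424).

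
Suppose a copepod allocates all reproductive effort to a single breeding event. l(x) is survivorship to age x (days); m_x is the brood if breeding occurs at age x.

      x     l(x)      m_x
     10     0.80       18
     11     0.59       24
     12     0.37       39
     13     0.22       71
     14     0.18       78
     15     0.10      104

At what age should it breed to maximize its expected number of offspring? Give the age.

Expected offspring if breeding at age x = l(x) × m_x:
  age 10: 0.80 × 18 = 14.400
  age 11: 0.59 × 24 = 14.160
  age 12: 0.37 × 39 = 14.430
  age 13: 0.22 × 71 = 15.620
  age 14: 0.18 × 78 = 14.040
  age 15: 0.10 × 104 = 10.400
Maximum at age 13 (15.620).

13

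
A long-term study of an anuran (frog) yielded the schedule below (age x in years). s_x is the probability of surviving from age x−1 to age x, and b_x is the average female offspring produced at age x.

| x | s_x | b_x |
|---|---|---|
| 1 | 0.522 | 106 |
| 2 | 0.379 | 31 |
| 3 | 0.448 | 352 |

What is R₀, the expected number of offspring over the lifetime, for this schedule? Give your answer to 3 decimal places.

Survivorship from birth: l_x = s_1·s_2·…·s_x.
  l_1 = 0.52200
  l_2 = 0.19784
  l_3 = 0.08863
R₀ = Σ l_x b_x:
  age 1: 0.52200 × 106 = 55.3320
  age 2: 0.19784 × 31 = 6.1330
  age 3: 0.08863 × 352 = 31.1978
R₀ = 55.3320 + 6.1330 + 31.1978 = 92.6628

92.663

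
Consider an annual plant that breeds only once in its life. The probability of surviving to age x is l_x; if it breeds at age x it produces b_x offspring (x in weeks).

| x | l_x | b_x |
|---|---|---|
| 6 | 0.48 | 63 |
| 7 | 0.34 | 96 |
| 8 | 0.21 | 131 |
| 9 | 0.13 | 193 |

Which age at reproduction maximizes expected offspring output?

7

Expected offspring if breeding at age x = l_x × b_x:
  age 6: 0.48 × 63 = 30.240
  age 7: 0.34 × 96 = 32.640
  age 8: 0.21 × 131 = 27.510
  age 9: 0.13 × 193 = 25.090
Maximum at age 7 (32.640).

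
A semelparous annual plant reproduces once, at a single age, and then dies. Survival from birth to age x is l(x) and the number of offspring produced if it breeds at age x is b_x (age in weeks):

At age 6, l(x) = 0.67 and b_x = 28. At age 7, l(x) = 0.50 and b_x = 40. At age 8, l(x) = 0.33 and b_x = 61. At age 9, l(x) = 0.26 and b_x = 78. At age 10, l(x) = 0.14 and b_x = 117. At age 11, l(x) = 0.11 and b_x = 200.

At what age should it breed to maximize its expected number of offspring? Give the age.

11

Expected offspring if breeding at age x = l(x) × b_x:
  age 6: 0.67 × 28 = 18.760
  age 7: 0.50 × 40 = 20.000
  age 8: 0.33 × 61 = 20.130
  age 9: 0.26 × 78 = 20.280
  age 10: 0.14 × 117 = 16.380
  age 11: 0.11 × 200 = 22.000
Maximum at age 11 (22.000).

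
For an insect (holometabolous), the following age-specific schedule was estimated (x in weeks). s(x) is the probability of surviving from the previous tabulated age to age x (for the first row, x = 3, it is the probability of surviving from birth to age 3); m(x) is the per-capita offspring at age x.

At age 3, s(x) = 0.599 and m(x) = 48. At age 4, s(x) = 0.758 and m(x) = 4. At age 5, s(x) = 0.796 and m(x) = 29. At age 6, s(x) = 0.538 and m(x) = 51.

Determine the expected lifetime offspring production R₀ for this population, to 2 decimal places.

Survivorship from birth: l_x = s_3·s_4·…·s_x.
  l_3 = 0.59900
  l_4 = 0.45404
  l_5 = 0.36142
  l_6 = 0.19444
R₀ = Σ l_x m(x):
  age 3: 0.59900 × 48 = 28.7520
  age 4: 0.45404 × 4 = 1.8162
  age 5: 0.36142 × 29 = 10.4812
  age 6: 0.19444 × 51 = 9.9164
R₀ = 28.7520 + 1.8162 + 10.4812 + 9.9164 = 50.9658

50.97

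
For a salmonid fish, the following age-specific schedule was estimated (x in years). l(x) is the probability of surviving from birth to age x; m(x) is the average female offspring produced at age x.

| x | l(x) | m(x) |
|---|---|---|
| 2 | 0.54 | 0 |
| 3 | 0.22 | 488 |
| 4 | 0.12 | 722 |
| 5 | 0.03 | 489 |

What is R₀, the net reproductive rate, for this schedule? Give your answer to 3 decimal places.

208.670

R₀ = Σ l(x) m(x):
  age 2: 0.54 × 0 = 0.0000
  age 3: 0.22 × 488 = 107.3600
  age 4: 0.12 × 722 = 86.6400
  age 5: 0.03 × 489 = 14.6700
R₀ = 0.0000 + 107.3600 + 86.6400 + 14.6700 = 208.6700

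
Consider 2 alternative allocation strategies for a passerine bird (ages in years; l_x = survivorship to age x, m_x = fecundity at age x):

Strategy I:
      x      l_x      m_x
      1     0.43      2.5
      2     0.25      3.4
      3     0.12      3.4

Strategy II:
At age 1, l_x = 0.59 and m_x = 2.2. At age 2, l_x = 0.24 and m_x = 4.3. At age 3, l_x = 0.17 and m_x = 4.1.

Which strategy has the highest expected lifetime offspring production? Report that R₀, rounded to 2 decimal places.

3.03

Strategy I: R₀ = 0.43×2.5 + 0.25×3.4 + 0.12×3.4 = 2.3330
Strategy II: R₀ = 0.59×2.2 + 0.24×4.3 + 0.17×4.1 = 3.0270
Highest R₀: strategy II with 3.0270.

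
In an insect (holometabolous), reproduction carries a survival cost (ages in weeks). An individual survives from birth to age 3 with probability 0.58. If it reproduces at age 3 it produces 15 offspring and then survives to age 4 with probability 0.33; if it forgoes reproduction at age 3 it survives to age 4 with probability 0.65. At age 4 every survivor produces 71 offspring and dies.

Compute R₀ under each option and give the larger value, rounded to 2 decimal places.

breed at age 3: R₀ = 0.58 × (15 + 0.33 × 71) = 0.58 × 38.4300 = 22.2894
delay to age 4: R₀ = 0.58 × (0.65 × 71) = 0.58 × 46.1500 = 26.7670
Higher: delay to age 4 (26.7670).

26.77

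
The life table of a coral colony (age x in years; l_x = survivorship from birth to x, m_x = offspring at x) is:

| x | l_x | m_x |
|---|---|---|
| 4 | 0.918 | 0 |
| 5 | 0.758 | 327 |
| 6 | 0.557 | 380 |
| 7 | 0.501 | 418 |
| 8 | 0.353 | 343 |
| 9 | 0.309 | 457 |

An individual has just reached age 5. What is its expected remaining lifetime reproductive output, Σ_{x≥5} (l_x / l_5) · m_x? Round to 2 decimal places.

l_5 = 0.758. Conditional survival from age 5 to x is l_x / l_5.
  x=5: (0.758/0.758) × 327 = 327.0000
  x=6: (0.557/0.758) × 380 = 279.2348
  x=7: (0.501/0.758) × 418 = 276.2770
  x=8: (0.353/0.758) × 343 = 159.7348
  x=9: (0.309/0.758) × 457 = 186.2968
Sum = 327.0000 + 279.2348 + 276.2770 + 159.7348 + 186.2968 = 1228.5435

1228.54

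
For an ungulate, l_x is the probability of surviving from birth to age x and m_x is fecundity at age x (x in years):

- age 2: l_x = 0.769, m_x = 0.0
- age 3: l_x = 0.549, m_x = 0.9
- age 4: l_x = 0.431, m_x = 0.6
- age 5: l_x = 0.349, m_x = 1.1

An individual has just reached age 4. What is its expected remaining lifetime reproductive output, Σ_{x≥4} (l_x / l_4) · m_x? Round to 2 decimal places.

l_4 = 0.431. Conditional survival from age 4 to x is l_x / l_4.
  x=4: (0.431/0.431) × 0.6 = 0.6000
  x=5: (0.349/0.431) × 1.1 = 0.8907
Sum = 0.6000 + 0.8907 = 1.4907

1.49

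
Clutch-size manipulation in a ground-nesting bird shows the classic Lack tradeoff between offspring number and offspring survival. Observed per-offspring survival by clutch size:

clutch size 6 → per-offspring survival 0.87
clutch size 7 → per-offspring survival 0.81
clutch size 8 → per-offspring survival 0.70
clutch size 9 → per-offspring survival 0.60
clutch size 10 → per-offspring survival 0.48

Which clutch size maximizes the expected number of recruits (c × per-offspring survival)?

Expected recruits = c × s(c):
  c=6: 6 × 0.87 = 5.220
  c=7: 7 × 0.81 = 5.670
  c=8: 8 × 0.70 = 5.600
  c=9: 9 × 0.60 = 5.400
  c=10: 10 × 0.48 = 4.800
Maximum at c = 7 (5.670 recruits).

7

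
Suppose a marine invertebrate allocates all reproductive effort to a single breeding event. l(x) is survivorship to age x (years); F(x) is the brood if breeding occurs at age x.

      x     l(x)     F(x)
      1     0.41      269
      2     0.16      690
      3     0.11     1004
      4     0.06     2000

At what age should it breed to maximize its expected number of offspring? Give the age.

Expected offspring if breeding at age x = l(x) × F(x):
  age 1: 0.41 × 269 = 110.290
  age 2: 0.16 × 690 = 110.400
  age 3: 0.11 × 1004 = 110.440
  age 4: 0.06 × 2000 = 120.000
Maximum at age 4 (120.000).

4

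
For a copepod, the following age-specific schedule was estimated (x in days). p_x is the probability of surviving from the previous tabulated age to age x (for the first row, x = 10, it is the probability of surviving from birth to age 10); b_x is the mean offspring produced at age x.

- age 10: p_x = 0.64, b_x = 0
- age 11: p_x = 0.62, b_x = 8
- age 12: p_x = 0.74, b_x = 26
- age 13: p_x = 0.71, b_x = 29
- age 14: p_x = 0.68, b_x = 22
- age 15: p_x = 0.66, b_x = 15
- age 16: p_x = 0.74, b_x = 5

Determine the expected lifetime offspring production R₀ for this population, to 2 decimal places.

Survivorship from birth: l_x = p_10·p_11·…·p_x.
  l_10 = 0.64000
  l_11 = 0.39680
  l_12 = 0.29363
  l_13 = 0.20848
  l_14 = 0.14177
  l_15 = 0.09357
  l_16 = 0.06924
R₀ = Σ l_x b_x:
  age 10: 0.64000 × 0 = 0.0000
  age 11: 0.39680 × 8 = 3.1744
  age 12: 0.29363 × 26 = 7.6344
  age 13: 0.20848 × 29 = 6.0459
  age 14: 0.14177 × 22 = 3.1189
  age 15: 0.09357 × 15 = 1.4036
  age 16: 0.06924 × 5 = 0.3462
R₀ = 0.0000 + 3.1744 + 7.6344 + 6.0459 + 3.1189 + 1.4036 + 0.3462 = 21.7234

21.72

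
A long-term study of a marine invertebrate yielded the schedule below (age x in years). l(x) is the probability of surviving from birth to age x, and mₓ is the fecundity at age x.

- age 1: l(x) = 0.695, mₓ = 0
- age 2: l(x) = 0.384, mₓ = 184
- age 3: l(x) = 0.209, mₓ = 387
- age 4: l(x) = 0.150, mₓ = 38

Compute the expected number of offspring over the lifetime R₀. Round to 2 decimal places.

R₀ = Σ l(x) mₓ:
  age 1: 0.695 × 0 = 0.0000
  age 2: 0.384 × 184 = 70.6560
  age 3: 0.209 × 387 = 80.8830
  age 4: 0.150 × 38 = 5.7000
R₀ = 0.0000 + 70.6560 + 80.8830 + 5.7000 = 157.2390

157.24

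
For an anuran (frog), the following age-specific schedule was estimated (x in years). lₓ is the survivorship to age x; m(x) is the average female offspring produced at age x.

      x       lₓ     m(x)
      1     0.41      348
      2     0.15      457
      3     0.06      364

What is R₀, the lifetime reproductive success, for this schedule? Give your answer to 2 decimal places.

R₀ = Σ lₓ m(x):
  age 1: 0.41 × 348 = 142.6800
  age 2: 0.15 × 457 = 68.5500
  age 3: 0.06 × 364 = 21.8400
R₀ = 142.6800 + 68.5500 + 21.8400 = 233.0700

233.07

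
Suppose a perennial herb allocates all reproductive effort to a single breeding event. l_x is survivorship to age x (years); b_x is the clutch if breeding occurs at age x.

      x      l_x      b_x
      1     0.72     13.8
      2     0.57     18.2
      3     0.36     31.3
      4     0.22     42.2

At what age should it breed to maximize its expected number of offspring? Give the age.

Expected offspring if breeding at age x = l_x × b_x:
  age 1: 0.72 × 13.8 = 9.936
  age 2: 0.57 × 18.2 = 10.374
  age 3: 0.36 × 31.3 = 11.268
  age 4: 0.22 × 42.2 = 9.284
Maximum at age 3 (11.268).

3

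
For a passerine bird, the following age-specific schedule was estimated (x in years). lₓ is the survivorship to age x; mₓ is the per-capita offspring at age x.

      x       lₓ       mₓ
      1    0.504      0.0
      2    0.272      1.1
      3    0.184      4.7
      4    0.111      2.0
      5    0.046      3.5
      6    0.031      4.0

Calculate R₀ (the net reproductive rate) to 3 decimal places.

1.671

R₀ = Σ lₓ mₓ:
  age 1: 0.504 × 0.0 = 0.0000
  age 2: 0.272 × 1.1 = 0.2992
  age 3: 0.184 × 4.7 = 0.8648
  age 4: 0.111 × 2.0 = 0.2220
  age 5: 0.046 × 3.5 = 0.1610
  age 6: 0.031 × 4.0 = 0.1240
R₀ = 0.0000 + 0.2992 + 0.8648 + 0.2220 + 0.1610 + 0.1240 = 1.6710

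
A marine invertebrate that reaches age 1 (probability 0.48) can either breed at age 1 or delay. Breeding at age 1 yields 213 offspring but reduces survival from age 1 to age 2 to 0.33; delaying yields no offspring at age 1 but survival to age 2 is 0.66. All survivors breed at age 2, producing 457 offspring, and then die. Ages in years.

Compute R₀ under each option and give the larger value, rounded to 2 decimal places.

breed at age 1: R₀ = 0.48 × (213 + 0.33 × 457) = 0.48 × 363.8100 = 174.6288
delay to age 2: R₀ = 0.48 × (0.66 × 457) = 0.48 × 301.6200 = 144.7776
Higher: breed at age 1 (174.6288).

174.63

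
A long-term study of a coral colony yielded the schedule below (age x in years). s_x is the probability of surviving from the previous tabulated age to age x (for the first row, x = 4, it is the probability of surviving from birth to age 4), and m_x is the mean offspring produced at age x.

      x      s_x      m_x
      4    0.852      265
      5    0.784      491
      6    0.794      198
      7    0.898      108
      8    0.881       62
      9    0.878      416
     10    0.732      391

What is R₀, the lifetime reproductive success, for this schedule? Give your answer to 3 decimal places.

994.914

Survivorship from birth: l_x = s_4·s_5·…·s_x.
  l_4 = 0.85200
  l_5 = 0.66797
  l_6 = 0.53037
  l_7 = 0.47627
  l_8 = 0.41959
  l_9 = 0.36840
  l_10 = 0.26967
R₀ = Σ l_x m_x:
  age 4: 0.85200 × 265 = 225.7800
  age 5: 0.66797 × 491 = 327.9733
  age 6: 0.53037 × 198 = 105.0133
  age 7: 0.47627 × 108 = 51.4372
  age 8: 0.41959 × 62 = 26.0146
  age 9: 0.36840 × 416 = 153.2544
  age 10: 0.26967 × 391 = 105.4410
R₀ = 225.7800 + 327.9733 + 105.0133 + 51.4372 + 26.0146 + 153.2544 + 105.4410 = 994.9136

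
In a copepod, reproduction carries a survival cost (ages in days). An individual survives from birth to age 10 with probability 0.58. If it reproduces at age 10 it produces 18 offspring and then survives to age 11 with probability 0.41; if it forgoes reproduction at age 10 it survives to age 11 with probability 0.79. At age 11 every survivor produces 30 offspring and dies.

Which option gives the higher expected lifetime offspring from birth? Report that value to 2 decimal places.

breed at age 10: R₀ = 0.58 × (18 + 0.41 × 30) = 0.58 × 30.3000 = 17.5740
delay to age 11: R₀ = 0.58 × (0.79 × 30) = 0.58 × 23.7000 = 13.7460
Higher: breed at age 10 (17.5740).

17.57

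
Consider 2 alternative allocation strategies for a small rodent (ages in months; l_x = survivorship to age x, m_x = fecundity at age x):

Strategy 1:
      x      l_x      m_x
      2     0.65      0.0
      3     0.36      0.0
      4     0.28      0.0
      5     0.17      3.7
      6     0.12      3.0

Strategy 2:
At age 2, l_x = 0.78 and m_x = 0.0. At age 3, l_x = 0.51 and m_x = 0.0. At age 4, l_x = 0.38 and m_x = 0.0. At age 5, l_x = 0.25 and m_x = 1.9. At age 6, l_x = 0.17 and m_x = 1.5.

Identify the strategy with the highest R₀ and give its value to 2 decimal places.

0.99

Strategy 1: R₀ = 0.65×0.0 + 0.36×0.0 + 0.28×0.0 + 0.17×3.7 + 0.12×3.0 = 0.9890
Strategy 2: R₀ = 0.78×0.0 + 0.51×0.0 + 0.38×0.0 + 0.25×1.9 + 0.17×1.5 = 0.7300
Highest R₀: strategy 1 with 0.9890.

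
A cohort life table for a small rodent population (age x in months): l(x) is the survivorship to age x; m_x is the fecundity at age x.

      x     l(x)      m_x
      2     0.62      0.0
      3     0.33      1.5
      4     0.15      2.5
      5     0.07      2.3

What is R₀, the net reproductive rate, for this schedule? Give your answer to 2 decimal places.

R₀ = Σ l(x) m_x:
  age 2: 0.62 × 0.0 = 0.0000
  age 3: 0.33 × 1.5 = 0.4950
  age 4: 0.15 × 2.5 = 0.3750
  age 5: 0.07 × 2.3 = 0.1610
R₀ = 0.0000 + 0.4950 + 0.3750 + 0.1610 = 1.0310

1.03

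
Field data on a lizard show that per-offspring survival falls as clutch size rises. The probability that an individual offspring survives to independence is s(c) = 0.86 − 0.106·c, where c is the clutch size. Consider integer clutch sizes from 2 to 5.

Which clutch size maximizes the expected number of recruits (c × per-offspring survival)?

Expected recruits = c × s(c):
  c=2: 2 × 0.648 = 1.296
  c=3: 3 × 0.542 = 1.626
  c=4: 4 × 0.436 = 1.744
  c=5: 5 × 0.330 = 1.650
Maximum at c = 4 (1.744 recruits).

4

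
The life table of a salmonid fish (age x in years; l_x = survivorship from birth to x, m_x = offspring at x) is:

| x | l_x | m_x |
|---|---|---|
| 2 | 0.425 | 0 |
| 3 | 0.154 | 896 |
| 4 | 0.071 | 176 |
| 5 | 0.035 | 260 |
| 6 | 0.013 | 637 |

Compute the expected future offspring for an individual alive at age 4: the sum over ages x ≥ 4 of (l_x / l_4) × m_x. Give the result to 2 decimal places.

420.80

l_4 = 0.071. Conditional survival from age 4 to x is l_x / l_4.
  x=4: (0.071/0.071) × 176 = 176.0000
  x=5: (0.035/0.071) × 260 = 128.1690
  x=6: (0.013/0.071) × 637 = 116.6338
Sum = 176.0000 + 128.1690 + 116.6338 = 420.8028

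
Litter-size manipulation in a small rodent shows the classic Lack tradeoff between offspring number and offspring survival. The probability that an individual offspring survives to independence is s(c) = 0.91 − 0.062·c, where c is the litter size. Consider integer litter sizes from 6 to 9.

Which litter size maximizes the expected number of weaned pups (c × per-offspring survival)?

7

Expected weaned pups = c × s(c):
  c=6: 6 × 0.538 = 3.228
  c=7: 7 × 0.476 = 3.332
  c=8: 8 × 0.414 = 3.312
  c=9: 9 × 0.352 = 3.168
Maximum at c = 7 (3.332 weaned pups).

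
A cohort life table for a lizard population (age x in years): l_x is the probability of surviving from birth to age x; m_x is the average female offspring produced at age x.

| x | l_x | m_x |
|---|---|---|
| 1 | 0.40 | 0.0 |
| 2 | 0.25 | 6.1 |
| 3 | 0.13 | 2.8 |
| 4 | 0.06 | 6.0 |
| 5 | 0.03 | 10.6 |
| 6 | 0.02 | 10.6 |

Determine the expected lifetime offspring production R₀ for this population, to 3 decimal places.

R₀ = Σ l_x m_x:
  age 1: 0.40 × 0.0 = 0.0000
  age 2: 0.25 × 6.1 = 1.5250
  age 3: 0.13 × 2.8 = 0.3640
  age 4: 0.06 × 6.0 = 0.3600
  age 5: 0.03 × 10.6 = 0.3180
  age 6: 0.02 × 10.6 = 0.2120
R₀ = 0.0000 + 1.5250 + 0.3640 + 0.3600 + 0.3180 + 0.2120 = 2.7790

2.779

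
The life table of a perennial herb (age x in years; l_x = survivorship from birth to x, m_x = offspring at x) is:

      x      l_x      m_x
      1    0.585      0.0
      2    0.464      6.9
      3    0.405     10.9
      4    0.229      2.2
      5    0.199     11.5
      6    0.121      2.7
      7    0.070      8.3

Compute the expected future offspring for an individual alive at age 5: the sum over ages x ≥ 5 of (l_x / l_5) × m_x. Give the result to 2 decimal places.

16.06

l_5 = 0.199. Conditional survival from age 5 to x is l_x / l_5.
  x=5: (0.199/0.199) × 11.5 = 11.5000
  x=6: (0.121/0.199) × 2.7 = 1.6417
  x=7: (0.070/0.199) × 8.3 = 2.9196
Sum = 11.5000 + 1.6417 + 2.9196 = 16.0613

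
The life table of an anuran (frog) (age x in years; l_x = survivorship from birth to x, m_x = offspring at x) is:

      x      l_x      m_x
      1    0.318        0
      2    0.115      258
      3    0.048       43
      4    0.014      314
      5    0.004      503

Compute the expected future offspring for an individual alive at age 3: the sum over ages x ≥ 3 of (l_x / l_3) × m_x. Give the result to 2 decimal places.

176.50

l_3 = 0.048. Conditional survival from age 3 to x is l_x / l_3.
  x=3: (0.048/0.048) × 43 = 43.0000
  x=4: (0.014/0.048) × 314 = 91.5833
  x=5: (0.004/0.048) × 503 = 41.9167
Sum = 43.0000 + 91.5833 + 41.9167 = 176.5000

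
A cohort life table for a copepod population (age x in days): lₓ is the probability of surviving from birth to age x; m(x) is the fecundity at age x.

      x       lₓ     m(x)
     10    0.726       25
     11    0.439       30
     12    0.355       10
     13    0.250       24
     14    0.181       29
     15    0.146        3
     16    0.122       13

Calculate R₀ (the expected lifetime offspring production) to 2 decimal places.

48.14

R₀ = Σ lₓ m(x):
  age 10: 0.726 × 25 = 18.1500
  age 11: 0.439 × 30 = 13.1700
  age 12: 0.355 × 10 = 3.5500
  age 13: 0.250 × 24 = 6.0000
  age 14: 0.181 × 29 = 5.2490
  age 15: 0.146 × 3 = 0.4380
  age 16: 0.122 × 13 = 1.5860
R₀ = 18.1500 + 13.1700 + 3.5500 + 6.0000 + 5.2490 + 0.4380 + 1.5860 = 48.1430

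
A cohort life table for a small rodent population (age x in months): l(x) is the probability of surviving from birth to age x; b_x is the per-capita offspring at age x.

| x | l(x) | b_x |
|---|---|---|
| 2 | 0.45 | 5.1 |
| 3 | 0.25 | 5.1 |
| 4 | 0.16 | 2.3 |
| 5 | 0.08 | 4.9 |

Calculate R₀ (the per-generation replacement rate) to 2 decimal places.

4.33

R₀ = Σ l(x) b_x:
  age 2: 0.45 × 5.1 = 2.2950
  age 3: 0.25 × 5.1 = 1.2750
  age 4: 0.16 × 2.3 = 0.3680
  age 5: 0.08 × 4.9 = 0.3920
R₀ = 2.2950 + 1.2750 + 0.3680 + 0.3920 = 4.3300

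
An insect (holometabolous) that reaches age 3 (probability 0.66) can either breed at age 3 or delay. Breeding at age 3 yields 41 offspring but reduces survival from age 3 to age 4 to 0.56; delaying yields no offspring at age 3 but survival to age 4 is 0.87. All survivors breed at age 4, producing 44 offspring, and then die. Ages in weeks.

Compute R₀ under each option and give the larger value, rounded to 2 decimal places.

43.32

breed at age 3: R₀ = 0.66 × (41 + 0.56 × 44) = 0.66 × 65.6400 = 43.3224
delay to age 4: R₀ = 0.66 × (0.87 × 44) = 0.66 × 38.2800 = 25.2648
Higher: breed at age 3 (43.3224).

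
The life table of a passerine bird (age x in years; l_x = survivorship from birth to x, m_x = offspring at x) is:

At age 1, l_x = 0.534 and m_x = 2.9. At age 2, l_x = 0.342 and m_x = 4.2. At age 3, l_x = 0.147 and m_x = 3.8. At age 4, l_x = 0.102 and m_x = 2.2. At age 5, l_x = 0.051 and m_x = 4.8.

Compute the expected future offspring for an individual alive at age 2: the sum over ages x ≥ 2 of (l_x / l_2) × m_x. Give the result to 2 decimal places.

7.21

l_2 = 0.342. Conditional survival from age 2 to x is l_x / l_2.
  x=2: (0.342/0.342) × 4.2 = 4.2000
  x=3: (0.147/0.342) × 3.8 = 1.6333
  x=4: (0.102/0.342) × 2.2 = 0.6561
  x=5: (0.051/0.342) × 4.8 = 0.7158
Sum = 4.2000 + 1.6333 + 0.6561 + 0.7158 = 7.2053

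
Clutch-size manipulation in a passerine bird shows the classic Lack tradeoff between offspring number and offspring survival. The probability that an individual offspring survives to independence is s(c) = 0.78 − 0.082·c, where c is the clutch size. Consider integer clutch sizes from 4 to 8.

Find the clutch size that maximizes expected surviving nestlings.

5

Expected surviving nestlings = c × s(c):
  c=4: 4 × 0.452 = 1.808
  c=5: 5 × 0.370 = 1.850
  c=6: 6 × 0.288 = 1.728
  c=7: 7 × 0.206 = 1.442
  c=8: 8 × 0.124 = 0.992
Maximum at c = 5 (1.850 surviving nestlings).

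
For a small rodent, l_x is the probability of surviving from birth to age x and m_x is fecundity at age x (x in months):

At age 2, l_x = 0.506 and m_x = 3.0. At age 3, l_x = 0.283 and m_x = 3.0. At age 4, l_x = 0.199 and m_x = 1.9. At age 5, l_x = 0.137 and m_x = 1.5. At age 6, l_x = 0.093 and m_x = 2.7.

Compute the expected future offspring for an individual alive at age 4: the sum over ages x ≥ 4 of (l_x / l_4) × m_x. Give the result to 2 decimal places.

4.19

l_4 = 0.199. Conditional survival from age 4 to x is l_x / l_4.
  x=4: (0.199/0.199) × 1.9 = 1.9000
  x=5: (0.137/0.199) × 1.5 = 1.0327
  x=6: (0.093/0.199) × 2.7 = 1.2618
Sum = 1.9000 + 1.0327 + 1.2618 = 4.1945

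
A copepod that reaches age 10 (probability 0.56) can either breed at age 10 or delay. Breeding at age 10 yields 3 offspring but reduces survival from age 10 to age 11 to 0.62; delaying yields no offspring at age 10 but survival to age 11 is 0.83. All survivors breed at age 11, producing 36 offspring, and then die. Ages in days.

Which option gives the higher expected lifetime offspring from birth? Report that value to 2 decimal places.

breed at age 10: R₀ = 0.56 × (3 + 0.62 × 36) = 0.56 × 25.3200 = 14.1792
delay to age 11: R₀ = 0.56 × (0.83 × 36) = 0.56 × 29.8800 = 16.7328
Higher: delay to age 11 (16.7328).

16.73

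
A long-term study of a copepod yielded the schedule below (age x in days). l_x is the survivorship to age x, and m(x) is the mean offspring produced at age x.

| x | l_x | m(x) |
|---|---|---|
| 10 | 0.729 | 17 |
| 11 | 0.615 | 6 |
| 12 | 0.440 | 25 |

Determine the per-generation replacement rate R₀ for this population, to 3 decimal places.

R₀ = Σ l_x m(x):
  age 10: 0.729 × 17 = 12.3930
  age 11: 0.615 × 6 = 3.6900
  age 12: 0.440 × 25 = 11.0000
R₀ = 12.3930 + 3.6900 + 11.0000 = 27.0830

27.083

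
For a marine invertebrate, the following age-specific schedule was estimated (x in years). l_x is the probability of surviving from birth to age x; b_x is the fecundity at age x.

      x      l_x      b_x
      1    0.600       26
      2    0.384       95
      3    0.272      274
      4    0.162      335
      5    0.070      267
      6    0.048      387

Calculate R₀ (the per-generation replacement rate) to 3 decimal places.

R₀ = Σ l_x b_x:
  age 1: 0.600 × 26 = 15.6000
  age 2: 0.384 × 95 = 36.4800
  age 3: 0.272 × 274 = 74.5280
  age 4: 0.162 × 335 = 54.2700
  age 5: 0.070 × 267 = 18.6900
  age 6: 0.048 × 387 = 18.5760
R₀ = 15.6000 + 36.4800 + 74.5280 + 54.2700 + 18.6900 + 18.5760 = 218.1440

218.144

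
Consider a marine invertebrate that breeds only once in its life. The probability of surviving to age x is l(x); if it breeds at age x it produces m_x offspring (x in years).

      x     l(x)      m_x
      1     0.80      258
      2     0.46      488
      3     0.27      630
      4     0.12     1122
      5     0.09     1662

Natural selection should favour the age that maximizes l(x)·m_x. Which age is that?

2

Expected offspring if breeding at age x = l(x) × m_x:
  age 1: 0.80 × 258 = 206.400
  age 2: 0.46 × 488 = 224.480
  age 3: 0.27 × 630 = 170.100
  age 4: 0.12 × 1122 = 134.640
  age 5: 0.09 × 1662 = 149.580
Maximum at age 2 (224.480).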